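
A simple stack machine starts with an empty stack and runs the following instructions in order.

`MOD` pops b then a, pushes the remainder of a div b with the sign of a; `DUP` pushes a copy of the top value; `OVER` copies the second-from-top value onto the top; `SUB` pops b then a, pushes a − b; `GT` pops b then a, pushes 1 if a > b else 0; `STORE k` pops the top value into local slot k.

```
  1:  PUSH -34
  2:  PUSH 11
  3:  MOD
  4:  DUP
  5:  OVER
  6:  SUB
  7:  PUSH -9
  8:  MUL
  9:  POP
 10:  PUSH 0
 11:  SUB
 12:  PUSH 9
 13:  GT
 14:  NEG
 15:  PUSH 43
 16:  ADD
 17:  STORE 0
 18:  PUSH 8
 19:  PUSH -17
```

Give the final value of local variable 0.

PUSH -34 : [-34]
PUSH 11  : [-34, 11]
MOD      : [-1]
DUP      : [-1, -1]
OVER     : [-1, -1, -1]
SUB      : [-1, 0]
PUSH -9  : [-1, 0, -9]
MUL      : [-1, 0]
POP      : [-1]
PUSH 0   : [-1, 0]
SUB      : [-1]
PUSH 9   : [-1, 9]
GT       : [0]
NEG      : [0]
PUSH 43  : [0, 43]
ADD      : [43]
STORE 0  : []
PUSH 8   : [8]
PUSH -17 : [8, -17]

43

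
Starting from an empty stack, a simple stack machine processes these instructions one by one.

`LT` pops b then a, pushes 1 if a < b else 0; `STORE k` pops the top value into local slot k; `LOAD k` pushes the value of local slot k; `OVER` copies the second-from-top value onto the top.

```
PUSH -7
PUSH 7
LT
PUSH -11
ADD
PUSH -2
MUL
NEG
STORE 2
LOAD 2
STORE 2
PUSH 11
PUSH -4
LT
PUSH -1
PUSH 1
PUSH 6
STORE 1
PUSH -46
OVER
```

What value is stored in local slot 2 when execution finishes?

PUSH -7  : [-7]
PUSH 7   : [-7, 7]
LT       : [1]
PUSH -11 : [1, -11]
ADD      : [-10]
PUSH -2  : [-10, -2]
MUL      : [20]
NEG      : [-20]
STORE 2  : []
LOAD 2   : [-20]
STORE 2  : []
PUSH 11  : [11]
PUSH -4  : [11, -4]
LT       : [0]
PUSH -1  : [0, -1]
PUSH 1   : [0, -1, 1]
PUSH 6   : [0, -1, 1, 6]
STORE 1  : [0, -1, 1]
PUSH -46 : [0, -1, 1, -46]
OVER     : [0, -1, 1, -46, 1]

-20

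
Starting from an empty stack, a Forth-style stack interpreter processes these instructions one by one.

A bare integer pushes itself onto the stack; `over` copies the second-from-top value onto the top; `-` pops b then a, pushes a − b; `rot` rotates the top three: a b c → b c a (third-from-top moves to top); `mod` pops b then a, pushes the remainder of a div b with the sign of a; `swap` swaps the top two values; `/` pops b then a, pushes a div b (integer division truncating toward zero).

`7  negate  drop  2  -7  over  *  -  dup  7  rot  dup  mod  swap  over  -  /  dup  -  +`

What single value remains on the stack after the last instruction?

7      → 7
negate → -7
drop   → (empty)
2      → 2
-7     → 2 -7
over   → 2 -7 2
*      → 2 -14
-      → 16
dup    → 16 16
7      → 16 16 7
rot    → 16 7 16
dup    → 16 7 16 16
mod    → 16 7 0
swap   → 16 0 7
over   → 16 0 7 0
-      → 16 0 7
/      → 16 0
dup    → 16 0 0
-      → 16 0
+      → 16

16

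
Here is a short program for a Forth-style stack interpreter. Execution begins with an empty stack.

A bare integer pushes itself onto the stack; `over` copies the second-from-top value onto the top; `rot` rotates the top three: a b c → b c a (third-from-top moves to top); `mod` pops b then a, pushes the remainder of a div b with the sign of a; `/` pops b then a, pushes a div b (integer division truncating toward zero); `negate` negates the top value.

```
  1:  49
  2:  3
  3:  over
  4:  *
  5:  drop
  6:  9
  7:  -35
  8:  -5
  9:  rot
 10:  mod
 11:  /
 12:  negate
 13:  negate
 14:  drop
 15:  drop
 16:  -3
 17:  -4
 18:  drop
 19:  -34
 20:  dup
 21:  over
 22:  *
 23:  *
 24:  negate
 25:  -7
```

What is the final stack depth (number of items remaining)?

49      49
3       49 3
over    49 3 49
*       49 147
drop    49
9       49 9
-35     49 9 -35
-5      49 9 -35 -5
rot     49 -35 -5 9
mod     49 -35 -5
/       49 7
negate  49 -7
negate  49 7
drop    49
drop    (empty)
-3      -3
-4      -3 -4
drop    -3
-34     -3 -34
dup     -3 -34 -34
over    -3 -34 -34 -34
*       -3 -34 1156
*       -3 -39304
negate  -3 39304
-7      -3 39304 -7

3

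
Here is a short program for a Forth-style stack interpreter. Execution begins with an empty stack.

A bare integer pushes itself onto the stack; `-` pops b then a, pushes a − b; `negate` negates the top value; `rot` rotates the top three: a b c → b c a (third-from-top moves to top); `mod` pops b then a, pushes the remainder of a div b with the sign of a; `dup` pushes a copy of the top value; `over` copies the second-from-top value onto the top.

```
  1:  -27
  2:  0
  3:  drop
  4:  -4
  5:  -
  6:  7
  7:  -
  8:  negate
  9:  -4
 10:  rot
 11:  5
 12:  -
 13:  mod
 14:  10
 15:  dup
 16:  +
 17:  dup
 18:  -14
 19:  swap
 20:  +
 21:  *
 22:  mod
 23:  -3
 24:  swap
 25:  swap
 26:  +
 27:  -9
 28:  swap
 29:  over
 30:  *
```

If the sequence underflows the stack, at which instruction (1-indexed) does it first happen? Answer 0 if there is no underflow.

-27    : -27
0      : -27 0
drop   : -27
-4     : -27 -4
-      : -23
7      : -23 7
-      : -30
negate : 30
-4     : 30 -4
rot  — needs 3 operands, stack has 2 → underflow

10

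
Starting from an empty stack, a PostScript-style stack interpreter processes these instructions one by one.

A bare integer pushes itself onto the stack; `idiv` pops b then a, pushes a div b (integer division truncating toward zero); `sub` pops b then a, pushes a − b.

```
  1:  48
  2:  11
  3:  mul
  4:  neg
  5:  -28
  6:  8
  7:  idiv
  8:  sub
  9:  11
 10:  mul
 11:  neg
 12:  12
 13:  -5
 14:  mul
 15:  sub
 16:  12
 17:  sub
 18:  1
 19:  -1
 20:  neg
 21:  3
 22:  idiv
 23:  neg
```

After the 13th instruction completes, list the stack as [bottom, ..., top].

48    [48]
11    [48, 11]
mul   [528]
neg   [-528]
-28   [-528, -28]
8     [-528, -28, 8]
idiv  [-528, -3]
sub   [-525]
11    [-525, 11]
mul   [-5775]
neg   [5775]
12    [5775, 12]
-5    [5775, 12, -5]

[5775, 12, -5]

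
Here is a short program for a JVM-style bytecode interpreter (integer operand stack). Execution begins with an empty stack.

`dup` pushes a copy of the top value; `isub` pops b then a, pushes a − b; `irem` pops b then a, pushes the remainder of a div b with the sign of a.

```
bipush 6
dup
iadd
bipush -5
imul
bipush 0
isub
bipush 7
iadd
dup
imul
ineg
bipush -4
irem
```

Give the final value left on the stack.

-1

bipush 6  : [6]
dup       : [6, 6]
iadd      : [12]
bipush -5 : [12, -5]
imul      : [-60]
bipush 0  : [-60, 0]
isub      : [-60]
bipush 7  : [-60, 7]
iadd      : [-53]
dup       : [-53, -53]
imul      : [2809]
ineg      : [-2809]
bipush -4 : [-2809, -4]
irem      : [-1]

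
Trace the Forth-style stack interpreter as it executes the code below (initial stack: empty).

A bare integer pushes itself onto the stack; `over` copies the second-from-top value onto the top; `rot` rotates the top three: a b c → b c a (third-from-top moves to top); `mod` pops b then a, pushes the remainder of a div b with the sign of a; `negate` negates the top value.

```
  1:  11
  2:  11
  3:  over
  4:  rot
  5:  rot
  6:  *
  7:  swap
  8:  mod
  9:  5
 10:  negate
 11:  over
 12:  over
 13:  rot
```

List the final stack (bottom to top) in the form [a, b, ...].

[0, 0, -5, -5]

11     -> [11]
11     -> [11, 11]
over   -> [11, 11, 11]
rot    -> [11, 11, 11]
rot    -> [11, 11, 11]
*      -> [11, 121]
swap   -> [121, 11]
mod    -> [0]
5      -> [0, 5]
negate -> [0, -5]
over   -> [0, -5, 0]
over   -> [0, -5, 0, -5]
rot    -> [0, 0, -5, -5]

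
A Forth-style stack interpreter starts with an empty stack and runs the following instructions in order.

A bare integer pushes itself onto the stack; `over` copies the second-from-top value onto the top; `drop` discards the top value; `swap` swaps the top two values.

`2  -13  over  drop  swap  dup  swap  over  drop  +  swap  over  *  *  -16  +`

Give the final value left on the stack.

-224

2    : 2
-13  : 2 -13
over : 2 -13 2
drop : 2 -13
swap : -13 2
dup  : -13 2 2
swap : -13 2 2
over : -13 2 2 2
drop : -13 2 2
+    : -13 4
swap : 4 -13
over : 4 -13 4
*    : 4 -52
*    : -208
-16  : -208 -16
+    : -224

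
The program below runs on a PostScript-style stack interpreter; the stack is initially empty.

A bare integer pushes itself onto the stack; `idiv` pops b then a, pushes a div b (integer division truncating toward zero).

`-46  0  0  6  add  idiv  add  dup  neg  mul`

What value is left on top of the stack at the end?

-46  -> -46
0    -> -46 0
0    -> -46 0 0
6    -> -46 0 0 6
add  -> -46 0 6
idiv -> -46 0
add  -> -46
dup  -> -46 -46
neg  -> -46 46
mul  -> -2116

-2116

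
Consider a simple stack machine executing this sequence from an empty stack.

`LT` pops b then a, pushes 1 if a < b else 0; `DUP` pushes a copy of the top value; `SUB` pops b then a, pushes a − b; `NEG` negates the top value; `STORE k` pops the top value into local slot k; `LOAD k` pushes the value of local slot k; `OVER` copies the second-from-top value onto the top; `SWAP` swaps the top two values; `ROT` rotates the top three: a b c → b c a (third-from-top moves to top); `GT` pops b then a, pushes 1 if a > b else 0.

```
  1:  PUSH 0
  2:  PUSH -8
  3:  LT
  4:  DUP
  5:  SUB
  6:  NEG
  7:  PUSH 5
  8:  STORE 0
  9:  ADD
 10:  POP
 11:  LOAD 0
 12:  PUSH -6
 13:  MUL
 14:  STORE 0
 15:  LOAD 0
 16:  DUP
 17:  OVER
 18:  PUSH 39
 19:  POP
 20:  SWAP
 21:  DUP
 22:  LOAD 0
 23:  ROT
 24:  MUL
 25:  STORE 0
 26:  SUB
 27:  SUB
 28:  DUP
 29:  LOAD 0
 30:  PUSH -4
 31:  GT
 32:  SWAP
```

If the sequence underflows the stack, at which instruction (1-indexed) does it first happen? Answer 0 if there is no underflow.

PUSH 0   [0]
PUSH -8  [0, -8]
LT       [0]
DUP      [0, 0]
SUB      [0]
NEG      [0]
PUSH 5   [0, 5]
STORE 0  [0]
ADD  — needs 2 operands, stack has 1 → underflow

9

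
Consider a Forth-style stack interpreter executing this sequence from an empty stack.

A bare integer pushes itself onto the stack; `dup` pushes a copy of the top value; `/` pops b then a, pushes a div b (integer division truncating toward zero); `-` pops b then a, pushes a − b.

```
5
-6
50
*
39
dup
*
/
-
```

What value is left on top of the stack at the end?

5

5   → 5
-6  → 5 -6
50  → 5 -6 50
*   → 5 -300
39  → 5 -300 39
dup → 5 -300 39 39
*   → 5 -300 1521
/   → 5 0
-   → 5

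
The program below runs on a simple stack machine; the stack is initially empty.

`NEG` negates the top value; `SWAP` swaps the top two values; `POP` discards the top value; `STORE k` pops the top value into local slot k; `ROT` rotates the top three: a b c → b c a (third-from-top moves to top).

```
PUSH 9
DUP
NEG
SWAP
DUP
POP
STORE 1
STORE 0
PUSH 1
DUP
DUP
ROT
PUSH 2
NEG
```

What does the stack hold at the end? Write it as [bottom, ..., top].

PUSH 9  : [9]
DUP     : [9, 9]
NEG     : [9, -9]
SWAP    : [-9, 9]
DUP     : [-9, 9, 9]
POP     : [-9, 9]
STORE 1 : [-9]
STORE 0 : []
PUSH 1  : [1]
DUP     : [1, 1]
DUP     : [1, 1, 1]
ROT     : [1, 1, 1]
PUSH 2  : [1, 1, 1, 2]
NEG     : [1, 1, 1, -2]

[1, 1, 1, -2]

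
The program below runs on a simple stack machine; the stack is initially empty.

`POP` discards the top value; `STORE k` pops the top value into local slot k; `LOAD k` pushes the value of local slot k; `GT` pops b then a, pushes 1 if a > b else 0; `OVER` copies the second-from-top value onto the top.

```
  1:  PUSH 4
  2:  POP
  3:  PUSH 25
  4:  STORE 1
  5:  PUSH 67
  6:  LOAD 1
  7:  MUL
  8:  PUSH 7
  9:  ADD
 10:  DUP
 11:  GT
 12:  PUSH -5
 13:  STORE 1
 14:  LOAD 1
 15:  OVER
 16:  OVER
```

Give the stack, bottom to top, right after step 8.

[1675, 7]

PUSH 4  : [4]
POP     : []
PUSH 25 : [25]
STORE 1 : []
PUSH 67 : [67]
LOAD 1  : [67, 25]
MUL     : [1675]
PUSH 7  : [1675, 7]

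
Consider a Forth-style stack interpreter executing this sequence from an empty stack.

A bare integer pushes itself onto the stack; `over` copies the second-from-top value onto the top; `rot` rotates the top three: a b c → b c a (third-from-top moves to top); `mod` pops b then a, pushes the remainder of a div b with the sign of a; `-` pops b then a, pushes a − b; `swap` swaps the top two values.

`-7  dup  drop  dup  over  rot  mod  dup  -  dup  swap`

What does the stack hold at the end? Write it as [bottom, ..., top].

[-7, 0, 0]

-7   -> [-7]
dup  -> [-7, -7]
drop -> [-7]
dup  -> [-7, -7]
over -> [-7, -7, -7]
rot  -> [-7, -7, -7]
mod  -> [-7, 0]
dup  -> [-7, 0, 0]
-    -> [-7, 0]
dup  -> [-7, 0, 0]
swap -> [-7, 0, 0]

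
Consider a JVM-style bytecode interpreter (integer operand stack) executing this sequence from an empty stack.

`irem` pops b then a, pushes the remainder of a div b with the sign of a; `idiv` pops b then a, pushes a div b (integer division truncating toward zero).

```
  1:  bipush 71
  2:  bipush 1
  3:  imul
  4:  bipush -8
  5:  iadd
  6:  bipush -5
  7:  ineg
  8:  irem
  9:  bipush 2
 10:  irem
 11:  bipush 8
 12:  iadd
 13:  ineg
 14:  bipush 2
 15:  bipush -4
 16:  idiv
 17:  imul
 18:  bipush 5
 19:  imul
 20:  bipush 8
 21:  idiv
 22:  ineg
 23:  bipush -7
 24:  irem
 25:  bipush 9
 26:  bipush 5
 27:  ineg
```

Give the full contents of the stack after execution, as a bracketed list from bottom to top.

bipush 71 : [71]
bipush 1  : [71, 1]
imul      : [71]
bipush -8 : [71, -8]
iadd      : [63]
bipush -5 : [63, -5]
ineg      : [63, 5]
irem      : [3]
bipush 2  : [3, 2]
irem      : [1]
bipush 8  : [1, 8]
iadd      : [9]
ineg      : [-9]
bipush 2  : [-9, 2]
bipush -4 : [-9, 2, -4]
idiv      : [-9, 0]
imul      : [0]
bipush 5  : [0, 5]
imul      : [0]
bipush 8  : [0, 8]
idiv      : [0]
ineg      : [0]
bipush -7 : [0, -7]
irem      : [0]
bipush 9  : [0, 9]
bipush 5  : [0, 9, 5]
ineg      : [0, 9, -5]

[0, 9, -5]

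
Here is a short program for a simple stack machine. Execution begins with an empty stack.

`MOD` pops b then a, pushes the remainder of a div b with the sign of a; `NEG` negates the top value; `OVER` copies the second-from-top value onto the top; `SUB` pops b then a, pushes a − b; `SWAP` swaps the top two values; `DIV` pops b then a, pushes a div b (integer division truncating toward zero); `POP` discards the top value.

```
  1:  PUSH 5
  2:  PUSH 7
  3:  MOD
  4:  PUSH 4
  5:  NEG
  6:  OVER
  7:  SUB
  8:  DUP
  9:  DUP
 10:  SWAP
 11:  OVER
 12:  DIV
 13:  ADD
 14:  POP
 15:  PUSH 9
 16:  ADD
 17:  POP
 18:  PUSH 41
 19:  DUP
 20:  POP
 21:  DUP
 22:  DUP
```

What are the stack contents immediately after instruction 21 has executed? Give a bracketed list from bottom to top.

PUSH 5  : [5]
PUSH 7  : [5, 7]
MOD     : [5]
PUSH 4  : [5, 4]
NEG     : [5, -4]
OVER    : [5, -4, 5]
SUB     : [5, -9]
DUP     : [5, -9, -9]
DUP     : [5, -9, -9, -9]
SWAP    : [5, -9, -9, -9]
OVER    : [5, -9, -9, -9, -9]
DIV     : [5, -9, -9, 1]
ADD     : [5, -9, -8]
POP     : [5, -9]
PUSH 9  : [5, -9, 9]
ADD     : [5, 0]
POP     : [5]
PUSH 41 : [5, 41]
DUP     : [5, 41, 41]
POP     : [5, 41]
DUP     : [5, 41, 41]

[5, 41, 41]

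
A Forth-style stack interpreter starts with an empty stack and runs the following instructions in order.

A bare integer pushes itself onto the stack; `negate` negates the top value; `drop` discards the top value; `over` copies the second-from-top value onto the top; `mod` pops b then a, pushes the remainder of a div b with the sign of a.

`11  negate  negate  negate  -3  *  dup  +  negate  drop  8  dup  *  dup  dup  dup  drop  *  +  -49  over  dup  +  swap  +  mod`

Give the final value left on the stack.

11     -> [11]
negate -> [-11]
negate -> [11]
negate -> [-11]
-3     -> [-11, -3]
*      -> [33]
dup    -> [33, 33]
+      -> [66]
negate -> [-66]
drop   -> []
8      -> [8]
dup    -> [8, 8]
*      -> [64]
dup    -> [64, 64]
dup    -> [64, 64, 64]
dup    -> [64, 64, 64, 64]
drop   -> [64, 64, 64]
*      -> [64, 4096]
+      -> [4160]
-49    -> [4160, -49]
over   -> [4160, -49, 4160]
dup    -> [4160, -49, 4160, 4160]
+      -> [4160, -49, 8320]
swap   -> [4160, 8320, -49]
+      -> [4160, 8271]
mod    -> [4160]

4160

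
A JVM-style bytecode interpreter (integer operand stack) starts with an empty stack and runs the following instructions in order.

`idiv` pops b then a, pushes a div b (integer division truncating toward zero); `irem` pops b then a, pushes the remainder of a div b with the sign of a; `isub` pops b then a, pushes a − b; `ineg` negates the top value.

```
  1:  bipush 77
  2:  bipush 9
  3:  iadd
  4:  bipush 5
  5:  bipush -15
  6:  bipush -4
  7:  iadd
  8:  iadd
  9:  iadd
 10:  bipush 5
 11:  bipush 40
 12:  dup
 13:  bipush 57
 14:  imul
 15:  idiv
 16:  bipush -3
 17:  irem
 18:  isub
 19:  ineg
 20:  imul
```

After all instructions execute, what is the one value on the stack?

-360

bipush 77  : 77
bipush 9   : 77 9
iadd       : 86
bipush 5   : 86 5
bipush -15 : 86 5 -15
bipush -4  : 86 5 -15 -4
iadd       : 86 5 -19
iadd       : 86 -14
iadd       : 72
bipush 5   : 72 5
bipush 40  : 72 5 40
dup        : 72 5 40 40
bipush 57  : 72 5 40 40 57
imul       : 72 5 40 2280
idiv       : 72 5 0
bipush -3  : 72 5 0 -3
irem       : 72 5 0
isub       : 72 5
ineg       : 72 -5
imul       : -360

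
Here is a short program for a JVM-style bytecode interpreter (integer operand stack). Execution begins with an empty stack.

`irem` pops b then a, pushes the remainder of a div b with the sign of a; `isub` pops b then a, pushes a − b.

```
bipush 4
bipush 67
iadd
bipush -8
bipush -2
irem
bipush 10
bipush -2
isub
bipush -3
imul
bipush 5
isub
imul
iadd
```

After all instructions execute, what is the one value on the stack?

bipush 4  : 4
bipush 67 : 4 67
iadd      : 71
bipush -8 : 71 -8
bipush -2 : 71 -8 -2
irem      : 71 0
bipush 10 : 71 0 10
bipush -2 : 71 0 10 -2
isub      : 71 0 12
bipush -3 : 71 0 12 -3
imul      : 71 0 -36
bipush 5  : 71 0 -36 5
isub      : 71 0 -41
imul      : 71 0
iadd      : 71

71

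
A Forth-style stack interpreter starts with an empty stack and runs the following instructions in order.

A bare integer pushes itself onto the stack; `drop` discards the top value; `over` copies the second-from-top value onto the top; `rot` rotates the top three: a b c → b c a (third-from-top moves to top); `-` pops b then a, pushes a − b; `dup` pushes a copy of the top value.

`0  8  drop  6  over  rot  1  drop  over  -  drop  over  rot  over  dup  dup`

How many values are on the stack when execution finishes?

0    -> [0]
8    -> [0, 8]
drop -> [0]
6    -> [0, 6]
over -> [0, 6, 0]
rot  -> [6, 0, 0]
1    -> [6, 0, 0, 1]
drop -> [6, 0, 0]
over -> [6, 0, 0, 0]
-    -> [6, 0, 0]
drop -> [6, 0]
over -> [6, 0, 6]
rot  -> [0, 6, 6]
over -> [0, 6, 6, 6]
dup  -> [0, 6, 6, 6, 6]
dup  -> [0, 6, 6, 6, 6, 6]

6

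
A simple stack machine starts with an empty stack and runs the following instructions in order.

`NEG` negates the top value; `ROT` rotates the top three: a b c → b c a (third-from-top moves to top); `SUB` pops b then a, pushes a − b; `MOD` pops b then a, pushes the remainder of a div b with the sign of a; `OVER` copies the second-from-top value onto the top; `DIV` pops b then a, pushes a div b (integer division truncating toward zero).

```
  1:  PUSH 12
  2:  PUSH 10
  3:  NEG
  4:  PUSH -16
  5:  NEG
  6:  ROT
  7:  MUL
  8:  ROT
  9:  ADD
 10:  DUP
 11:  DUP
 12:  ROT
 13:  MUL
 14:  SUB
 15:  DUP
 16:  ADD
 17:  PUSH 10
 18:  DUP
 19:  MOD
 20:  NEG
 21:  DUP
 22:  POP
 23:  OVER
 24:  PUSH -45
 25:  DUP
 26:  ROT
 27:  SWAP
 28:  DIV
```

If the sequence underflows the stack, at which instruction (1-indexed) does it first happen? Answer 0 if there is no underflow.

8

PUSH 12  : 12
PUSH 10  : 12 10
NEG      : 12 -10
PUSH -16 : 12 -10 -16
NEG      : 12 -10 16
ROT      : -10 16 12
MUL      : -10 192
ROT  — needs 3 operands, stack has 2 → underflow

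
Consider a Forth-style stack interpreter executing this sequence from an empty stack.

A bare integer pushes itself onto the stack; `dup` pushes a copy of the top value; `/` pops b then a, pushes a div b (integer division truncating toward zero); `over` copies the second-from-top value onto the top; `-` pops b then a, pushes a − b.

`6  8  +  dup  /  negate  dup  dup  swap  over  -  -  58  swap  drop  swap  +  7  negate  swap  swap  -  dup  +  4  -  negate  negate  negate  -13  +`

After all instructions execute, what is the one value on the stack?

6      -> [6]
8      -> [6, 8]
+      -> [14]
dup    -> [14, 14]
/      -> [1]
negate -> [-1]
dup    -> [-1, -1]
dup    -> [-1, -1, -1]
swap   -> [-1, -1, -1]
over   -> [-1, -1, -1, -1]
-      -> [-1, -1, 0]
-      -> [-1, -1]
58     -> [-1, -1, 58]
swap   -> [-1, 58, -1]
drop   -> [-1, 58]
swap   -> [58, -1]
+      -> [57]
7      -> [57, 7]
negate -> [57, -7]
swap   -> [-7, 57]
swap   -> [57, -7]
-      -> [64]
dup    -> [64, 64]
+      -> [128]
4      -> [128, 4]
-      -> [124]
negate -> [-124]
negate -> [124]
negate -> [-124]
-13    -> [-124, -13]
+      -> [-137]

-137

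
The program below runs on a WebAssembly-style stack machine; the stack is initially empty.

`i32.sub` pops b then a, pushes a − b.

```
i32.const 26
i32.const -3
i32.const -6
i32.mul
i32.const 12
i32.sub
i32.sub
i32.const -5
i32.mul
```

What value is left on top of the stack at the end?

i32.const 26 : 26
i32.const -3 : 26 -3
i32.const -6 : 26 -3 -6
i32.mul      : 26 18
i32.const 12 : 26 18 12
i32.sub      : 26 6
i32.sub      : 20
i32.const -5 : 20 -5
i32.mul      : -100

-100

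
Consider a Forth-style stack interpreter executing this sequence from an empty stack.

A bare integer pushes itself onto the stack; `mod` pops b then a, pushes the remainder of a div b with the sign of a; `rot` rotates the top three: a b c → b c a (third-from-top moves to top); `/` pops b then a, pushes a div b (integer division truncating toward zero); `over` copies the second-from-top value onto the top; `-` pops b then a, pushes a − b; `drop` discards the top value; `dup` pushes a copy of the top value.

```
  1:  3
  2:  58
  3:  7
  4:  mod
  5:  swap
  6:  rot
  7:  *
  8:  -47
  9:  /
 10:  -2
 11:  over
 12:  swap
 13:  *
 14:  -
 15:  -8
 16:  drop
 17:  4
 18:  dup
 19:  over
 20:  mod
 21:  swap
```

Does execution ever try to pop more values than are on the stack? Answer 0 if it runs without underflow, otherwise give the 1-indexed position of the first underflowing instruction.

3    : [3]
58   : [3, 58]
7    : [3, 58, 7]
mod  : [3, 2]
swap : [2, 3]
rot  — needs 3 operands, stack has 2 → underflow

6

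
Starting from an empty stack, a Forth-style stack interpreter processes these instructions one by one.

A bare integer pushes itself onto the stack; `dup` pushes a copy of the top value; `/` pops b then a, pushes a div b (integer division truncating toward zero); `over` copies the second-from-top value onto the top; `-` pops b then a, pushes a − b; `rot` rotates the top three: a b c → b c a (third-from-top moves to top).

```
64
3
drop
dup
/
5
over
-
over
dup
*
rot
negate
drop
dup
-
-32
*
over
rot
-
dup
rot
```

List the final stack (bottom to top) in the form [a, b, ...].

[0, 0, 0]

64     -> 64
3      -> 64 3
drop   -> 64
dup    -> 64 64
/      -> 1
5      -> 1 5
over   -> 1 5 1
-      -> 1 4
over   -> 1 4 1
dup    -> 1 4 1 1
*      -> 1 4 1
rot    -> 4 1 1
negate -> 4 1 -1
drop   -> 4 1
dup    -> 4 1 1
-      -> 4 0
-32    -> 4 0 -32
*      -> 4 0
over   -> 4 0 4
rot    -> 0 4 4
-      -> 0 0
dup    -> 0 0 0
rot    -> 0 0 0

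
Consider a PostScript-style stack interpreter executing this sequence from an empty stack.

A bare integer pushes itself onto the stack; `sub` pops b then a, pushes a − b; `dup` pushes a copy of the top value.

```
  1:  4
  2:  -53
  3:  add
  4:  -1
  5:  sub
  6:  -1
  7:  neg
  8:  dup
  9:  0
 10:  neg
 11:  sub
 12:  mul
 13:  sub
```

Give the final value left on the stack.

-49

4    [4]
-53  [4, -53]
add  [-49]
-1   [-49, -1]
sub  [-48]
-1   [-48, -1]
neg  [-48, 1]
dup  [-48, 1, 1]
0    [-48, 1, 1, 0]
neg  [-48, 1, 1, 0]
sub  [-48, 1, 1]
mul  [-48, 1]
sub  [-49]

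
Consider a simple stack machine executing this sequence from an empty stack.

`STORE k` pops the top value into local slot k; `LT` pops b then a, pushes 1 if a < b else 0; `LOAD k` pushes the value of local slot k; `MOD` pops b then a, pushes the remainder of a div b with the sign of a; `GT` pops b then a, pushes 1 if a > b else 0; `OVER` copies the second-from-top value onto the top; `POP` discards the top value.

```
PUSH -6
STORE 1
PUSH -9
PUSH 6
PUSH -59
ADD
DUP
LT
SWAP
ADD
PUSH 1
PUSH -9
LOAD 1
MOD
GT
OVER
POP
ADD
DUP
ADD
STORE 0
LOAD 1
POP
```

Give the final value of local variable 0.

-16

PUSH -6  → -6
STORE 1  → (empty)
PUSH -9  → -9
PUSH 6   → -9 6
PUSH -59 → -9 6 -59
ADD      → -9 -53
DUP      → -9 -53 -53
LT       → -9 0
SWAP     → 0 -9
ADD      → -9
PUSH 1   → -9 1
PUSH -9  → -9 1 -9
LOAD 1   → -9 1 -9 -6
MOD      → -9 1 -3
GT       → -9 1
OVER     → -9 1 -9
POP      → -9 1
ADD      → -8
DUP      → -8 -8
ADD      → -16
STORE 0  → (empty)
LOAD 1   → -6
POP      → (empty)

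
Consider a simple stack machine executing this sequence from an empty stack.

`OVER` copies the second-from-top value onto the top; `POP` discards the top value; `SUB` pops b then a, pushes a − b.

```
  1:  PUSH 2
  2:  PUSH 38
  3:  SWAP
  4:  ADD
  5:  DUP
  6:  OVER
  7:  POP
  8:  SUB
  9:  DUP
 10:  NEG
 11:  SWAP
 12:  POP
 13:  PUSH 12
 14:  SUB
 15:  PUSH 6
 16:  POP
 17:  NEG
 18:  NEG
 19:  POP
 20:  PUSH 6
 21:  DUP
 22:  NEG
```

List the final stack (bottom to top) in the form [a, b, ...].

[6, -6]

PUSH 2   [2]
PUSH 38  [2, 38]
SWAP     [38, 2]
ADD      [40]
DUP      [40, 40]
OVER     [40, 40, 40]
POP      [40, 40]
SUB      [0]
DUP      [0, 0]
NEG      [0, 0]
SWAP     [0, 0]
POP      [0]
PUSH 12  [0, 12]
SUB      [-12]
PUSH 6   [-12, 6]
POP      [-12]
NEG      [12]
NEG      [-12]
POP      []
PUSH 6   [6]
DUP      [6, 6]
NEG      [6, -6]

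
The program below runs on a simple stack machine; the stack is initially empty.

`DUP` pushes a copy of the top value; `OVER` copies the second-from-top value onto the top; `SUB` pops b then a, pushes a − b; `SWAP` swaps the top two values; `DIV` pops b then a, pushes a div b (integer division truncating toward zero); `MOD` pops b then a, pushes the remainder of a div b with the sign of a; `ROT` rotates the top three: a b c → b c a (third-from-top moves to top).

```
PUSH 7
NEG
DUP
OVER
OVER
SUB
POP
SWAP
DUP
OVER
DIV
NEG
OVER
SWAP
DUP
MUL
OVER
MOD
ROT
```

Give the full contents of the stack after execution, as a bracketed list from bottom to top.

PUSH 7 → 7
NEG    → -7
DUP    → -7 -7
OVER   → -7 -7 -7
OVER   → -7 -7 -7 -7
SUB    → -7 -7 0
POP    → -7 -7
SWAP   → -7 -7
DUP    → -7 -7 -7
OVER   → -7 -7 -7 -7
DIV    → -7 -7 1
NEG    → -7 -7 -1
OVER   → -7 -7 -1 -7
SWAP   → -7 -7 -7 -1
DUP    → -7 -7 -7 -1 -1
MUL    → -7 -7 -7 1
OVER   → -7 -7 -7 1 -7
MOD    → -7 -7 -7 1
ROT    → -7 -7 1 -7

[-7, -7, 1, -7]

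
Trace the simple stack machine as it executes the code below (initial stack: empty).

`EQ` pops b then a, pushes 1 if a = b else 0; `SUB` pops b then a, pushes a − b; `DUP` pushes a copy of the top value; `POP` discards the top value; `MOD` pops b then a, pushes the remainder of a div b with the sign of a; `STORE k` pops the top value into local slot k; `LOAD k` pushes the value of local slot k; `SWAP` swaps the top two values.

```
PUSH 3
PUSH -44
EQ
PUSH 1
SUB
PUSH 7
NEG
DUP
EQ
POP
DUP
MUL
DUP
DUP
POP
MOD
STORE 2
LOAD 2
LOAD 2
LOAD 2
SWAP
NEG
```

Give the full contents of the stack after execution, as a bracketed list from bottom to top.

PUSH 3   : 3
PUSH -44 : 3 -44
EQ       : 0
PUSH 1   : 0 1
SUB      : -1
PUSH 7   : -1 7
NEG      : -1 -7
DUP      : -1 -7 -7
EQ       : -1 1
POP      : -1
DUP      : -1 -1
MUL      : 1
DUP      : 1 1
DUP      : 1 1 1
POP      : 1 1
MOD      : 0
STORE 2  : (empty)
LOAD 2   : 0
LOAD 2   : 0 0
LOAD 2   : 0 0 0
SWAP     : 0 0 0
NEG      : 0 0 0

[0, 0, 0]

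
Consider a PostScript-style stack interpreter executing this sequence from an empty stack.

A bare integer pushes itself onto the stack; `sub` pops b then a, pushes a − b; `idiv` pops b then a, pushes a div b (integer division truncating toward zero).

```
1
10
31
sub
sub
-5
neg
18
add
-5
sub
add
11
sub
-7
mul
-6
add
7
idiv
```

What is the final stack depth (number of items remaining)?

1

1    -> 1
10   -> 1 10
31   -> 1 10 31
sub  -> 1 -21
sub  -> 22
-5   -> 22 -5
neg  -> 22 5
18   -> 22 5 18
add  -> 22 23
-5   -> 22 23 -5
sub  -> 22 28
add  -> 50
11   -> 50 11
sub  -> 39
-7   -> 39 -7
mul  -> -273
-6   -> -273 -6
add  -> -279
7    -> -279 7
idiv -> -39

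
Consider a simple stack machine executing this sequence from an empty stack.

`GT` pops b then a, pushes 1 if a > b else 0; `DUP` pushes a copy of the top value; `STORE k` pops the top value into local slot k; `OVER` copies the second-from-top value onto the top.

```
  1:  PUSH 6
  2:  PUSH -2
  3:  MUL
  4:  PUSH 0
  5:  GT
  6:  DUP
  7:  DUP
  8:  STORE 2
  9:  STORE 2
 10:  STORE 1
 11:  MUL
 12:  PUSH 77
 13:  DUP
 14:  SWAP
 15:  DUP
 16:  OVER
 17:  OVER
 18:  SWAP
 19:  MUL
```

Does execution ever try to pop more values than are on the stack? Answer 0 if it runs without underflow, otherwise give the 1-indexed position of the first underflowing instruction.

11

PUSH 6  → [6]
PUSH -2 → [6, -2]
MUL     → [-12]
PUSH 0  → [-12, 0]
GT      → [0]
DUP     → [0, 0]
DUP     → [0, 0, 0]
STORE 2 → [0, 0]
STORE 2 → [0]
STORE 1 → []
MUL  — needs 2 operands, stack has 0 → underflow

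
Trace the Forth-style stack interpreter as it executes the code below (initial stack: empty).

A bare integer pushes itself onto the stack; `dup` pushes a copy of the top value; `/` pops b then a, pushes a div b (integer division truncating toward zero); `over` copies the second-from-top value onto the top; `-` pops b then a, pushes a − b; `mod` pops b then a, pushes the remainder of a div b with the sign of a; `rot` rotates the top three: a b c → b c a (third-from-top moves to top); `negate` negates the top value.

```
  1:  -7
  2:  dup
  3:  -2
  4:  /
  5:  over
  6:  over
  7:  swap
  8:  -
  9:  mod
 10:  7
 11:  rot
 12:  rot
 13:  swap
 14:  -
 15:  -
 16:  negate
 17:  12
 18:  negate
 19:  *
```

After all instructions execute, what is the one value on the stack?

-36

-7     → -7
dup    → -7 -7
-2     → -7 -7 -2
/      → -7 3
over   → -7 3 -7
over   → -7 3 -7 3
swap   → -7 3 3 -7
-      → -7 3 10
mod    → -7 3
7      → -7 3 7
rot    → 3 7 -7
rot    → 7 -7 3
swap   → 7 3 -7
-      → 7 10
-      → -3
negate → 3
12     → 3 12
negate → 3 -12
*      → -36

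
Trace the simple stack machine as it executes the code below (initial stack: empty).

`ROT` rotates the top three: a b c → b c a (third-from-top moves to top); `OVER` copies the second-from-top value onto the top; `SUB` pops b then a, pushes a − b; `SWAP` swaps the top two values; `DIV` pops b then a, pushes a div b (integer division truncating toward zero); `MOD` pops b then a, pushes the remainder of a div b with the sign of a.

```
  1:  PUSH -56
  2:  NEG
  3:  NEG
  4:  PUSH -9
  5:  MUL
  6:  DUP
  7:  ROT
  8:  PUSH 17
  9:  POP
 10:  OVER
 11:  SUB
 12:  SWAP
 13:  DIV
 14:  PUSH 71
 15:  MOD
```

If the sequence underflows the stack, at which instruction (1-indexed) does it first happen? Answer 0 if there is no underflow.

7

PUSH -56 : [-56]
NEG      : [56]
NEG      : [-56]
PUSH -9  : [-56, -9]
MUL      : [504]
DUP      : [504, 504]
ROT  — needs 3 operands, stack has 2 → underflow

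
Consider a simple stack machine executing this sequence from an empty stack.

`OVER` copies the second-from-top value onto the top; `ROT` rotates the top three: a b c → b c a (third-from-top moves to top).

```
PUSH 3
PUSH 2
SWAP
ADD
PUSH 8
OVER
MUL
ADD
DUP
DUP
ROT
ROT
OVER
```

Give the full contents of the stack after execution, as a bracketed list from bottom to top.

PUSH 3 -> 3
PUSH 2 -> 3 2
SWAP   -> 2 3
ADD    -> 5
PUSH 8 -> 5 8
OVER   -> 5 8 5
MUL    -> 5 40
ADD    -> 45
DUP    -> 45 45
DUP    -> 45 45 45
ROT    -> 45 45 45
ROT    -> 45 45 45
OVER   -> 45 45 45 45

[45, 45, 45, 45]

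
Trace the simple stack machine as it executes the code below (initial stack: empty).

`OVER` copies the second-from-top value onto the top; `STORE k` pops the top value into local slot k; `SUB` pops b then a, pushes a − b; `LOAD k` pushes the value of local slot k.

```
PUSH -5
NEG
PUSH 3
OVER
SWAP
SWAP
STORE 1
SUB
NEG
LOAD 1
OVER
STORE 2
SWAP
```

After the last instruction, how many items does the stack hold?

2

PUSH -5 : [-5]
NEG     : [5]
PUSH 3  : [5, 3]
OVER    : [5, 3, 5]
SWAP    : [5, 5, 3]
SWAP    : [5, 3, 5]
STORE 1 : [5, 3]
SUB     : [2]
NEG     : [-2]
LOAD 1  : [-2, 5]
OVER    : [-2, 5, -2]
STORE 2 : [-2, 5]
SWAP    : [5, -2]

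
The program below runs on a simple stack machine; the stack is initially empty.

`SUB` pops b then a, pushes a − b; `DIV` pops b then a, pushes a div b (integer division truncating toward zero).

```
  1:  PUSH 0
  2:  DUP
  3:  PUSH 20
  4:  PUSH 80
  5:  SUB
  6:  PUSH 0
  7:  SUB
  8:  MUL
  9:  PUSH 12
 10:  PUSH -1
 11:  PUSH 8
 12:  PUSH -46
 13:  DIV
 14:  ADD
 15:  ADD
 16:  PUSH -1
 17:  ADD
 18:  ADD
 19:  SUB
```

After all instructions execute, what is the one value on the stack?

-10

PUSH 0    0
DUP       0 0
PUSH 20   0 0 20
PUSH 80   0 0 20 80
SUB       0 0 -60
PUSH 0    0 0 -60 0
SUB       0 0 -60
MUL       0 0
PUSH 12   0 0 12
PUSH -1   0 0 12 -1
PUSH 8    0 0 12 -1 8
PUSH -46  0 0 12 -1 8 -46
DIV       0 0 12 -1 0
ADD       0 0 12 -1
ADD       0 0 11
PUSH -1   0 0 11 -1
ADD       0 0 10
ADD       0 10
SUB       -10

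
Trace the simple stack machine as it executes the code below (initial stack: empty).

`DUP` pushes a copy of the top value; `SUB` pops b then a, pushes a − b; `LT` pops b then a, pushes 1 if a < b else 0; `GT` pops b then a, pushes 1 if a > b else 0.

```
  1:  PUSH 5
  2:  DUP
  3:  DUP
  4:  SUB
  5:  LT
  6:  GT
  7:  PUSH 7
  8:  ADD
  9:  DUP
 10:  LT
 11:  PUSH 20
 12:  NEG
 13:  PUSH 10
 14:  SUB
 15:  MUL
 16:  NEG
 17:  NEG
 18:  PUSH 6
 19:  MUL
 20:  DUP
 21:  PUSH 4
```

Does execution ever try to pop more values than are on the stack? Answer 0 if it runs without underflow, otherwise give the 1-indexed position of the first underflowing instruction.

PUSH 5 : 5
DUP    : 5 5
DUP    : 5 5 5
SUB    : 5 0
LT     : 0
GT  — needs 2 operands, stack has 1 → underflow

6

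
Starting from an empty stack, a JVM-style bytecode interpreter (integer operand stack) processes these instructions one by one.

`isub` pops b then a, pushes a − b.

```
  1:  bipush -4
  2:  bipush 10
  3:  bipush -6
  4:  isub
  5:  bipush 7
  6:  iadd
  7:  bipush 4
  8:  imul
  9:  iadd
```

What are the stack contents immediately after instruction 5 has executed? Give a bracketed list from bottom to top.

bipush -4 → -4
bipush 10 → -4 10
bipush -6 → -4 10 -6
isub      → -4 16
bipush 7  → -4 16 7

[-4, 16, 7]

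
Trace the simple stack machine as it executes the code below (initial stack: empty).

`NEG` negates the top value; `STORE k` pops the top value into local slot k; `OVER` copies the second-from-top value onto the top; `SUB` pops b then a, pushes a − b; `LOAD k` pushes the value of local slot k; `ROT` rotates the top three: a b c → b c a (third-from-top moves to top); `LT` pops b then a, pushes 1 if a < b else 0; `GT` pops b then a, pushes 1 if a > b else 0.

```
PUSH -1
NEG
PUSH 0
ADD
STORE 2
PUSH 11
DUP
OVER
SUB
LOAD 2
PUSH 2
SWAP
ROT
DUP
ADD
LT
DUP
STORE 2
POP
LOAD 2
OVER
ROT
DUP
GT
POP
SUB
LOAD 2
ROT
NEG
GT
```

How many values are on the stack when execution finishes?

2

PUSH -1 -> [-1]
NEG     -> [1]
PUSH 0  -> [1, 0]
ADD     -> [1]
STORE 2 -> []
PUSH 11 -> [11]
DUP     -> [11, 11]
OVER    -> [11, 11, 11]
SUB     -> [11, 0]
LOAD 2  -> [11, 0, 1]
PUSH 2  -> [11, 0, 1, 2]
SWAP    -> [11, 0, 2, 1]
ROT     -> [11, 2, 1, 0]
DUP     -> [11, 2, 1, 0, 0]
ADD     -> [11, 2, 1, 0]
LT      -> [11, 2, 0]
DUP     -> [11, 2, 0, 0]
STORE 2 -> [11, 2, 0]
POP     -> [11, 2]
LOAD 2  -> [11, 2, 0]
OVER    -> [11, 2, 0, 2]
ROT     -> [11, 0, 2, 2]
DUP     -> [11, 0, 2, 2, 2]
GT      -> [11, 0, 2, 0]
POP     -> [11, 0, 2]
SUB     -> [11, -2]
LOAD 2  -> [11, -2, 0]
ROT     -> [-2, 0, 11]
NEG     -> [-2, 0, -11]
GT      -> [-2, 1]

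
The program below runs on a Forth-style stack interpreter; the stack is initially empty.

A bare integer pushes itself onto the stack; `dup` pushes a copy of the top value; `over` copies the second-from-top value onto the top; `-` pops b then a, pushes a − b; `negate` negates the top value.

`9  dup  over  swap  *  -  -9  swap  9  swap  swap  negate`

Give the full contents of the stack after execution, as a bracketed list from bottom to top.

9      -> 9
dup    -> 9 9
over   -> 9 9 9
swap   -> 9 9 9
*      -> 9 81
-      -> -72
-9     -> -72 -9
swap   -> -9 -72
9      -> -9 -72 9
swap   -> -9 9 -72
swap   -> -9 -72 9
negate -> -9 -72 -9

[-9, -72, -9]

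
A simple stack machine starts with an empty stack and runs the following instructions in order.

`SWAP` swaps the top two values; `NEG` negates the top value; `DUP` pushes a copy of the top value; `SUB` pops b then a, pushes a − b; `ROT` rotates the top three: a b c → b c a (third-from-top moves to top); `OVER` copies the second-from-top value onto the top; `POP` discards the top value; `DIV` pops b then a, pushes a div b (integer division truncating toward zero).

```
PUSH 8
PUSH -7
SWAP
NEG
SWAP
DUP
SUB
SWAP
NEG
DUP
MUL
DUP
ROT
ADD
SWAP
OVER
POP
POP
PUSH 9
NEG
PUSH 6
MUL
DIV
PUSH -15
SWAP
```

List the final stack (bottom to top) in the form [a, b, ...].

[-15, -1]

PUSH 8   -> [8]
PUSH -7  -> [8, -7]
SWAP     -> [-7, 8]
NEG      -> [-7, -8]
SWAP     -> [-8, -7]
DUP      -> [-8, -7, -7]
SUB      -> [-8, 0]
SWAP     -> [0, -8]
NEG      -> [0, 8]
DUP      -> [0, 8, 8]
MUL      -> [0, 64]
DUP      -> [0, 64, 64]
ROT      -> [64, 64, 0]
ADD      -> [64, 64]
SWAP     -> [64, 64]
OVER     -> [64, 64, 64]
POP      -> [64, 64]
POP      -> [64]
PUSH 9   -> [64, 9]
NEG      -> [64, -9]
PUSH 6   -> [64, -9, 6]
MUL      -> [64, -54]
DIV      -> [-1]
PUSH -15 -> [-1, -15]
SWAP     -> [-15, -1]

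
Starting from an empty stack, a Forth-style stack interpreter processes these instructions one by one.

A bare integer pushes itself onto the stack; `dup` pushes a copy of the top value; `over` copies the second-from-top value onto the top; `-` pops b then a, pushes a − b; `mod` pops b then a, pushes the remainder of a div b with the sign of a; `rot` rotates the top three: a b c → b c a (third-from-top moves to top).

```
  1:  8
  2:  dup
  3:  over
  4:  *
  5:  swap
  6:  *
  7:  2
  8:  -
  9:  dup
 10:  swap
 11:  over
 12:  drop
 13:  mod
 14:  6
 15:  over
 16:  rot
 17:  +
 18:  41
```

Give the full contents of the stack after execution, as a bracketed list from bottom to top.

8    → [8]
dup  → [8, 8]
over → [8, 8, 8]
*    → [8, 64]
swap → [64, 8]
*    → [512]
2    → [512, 2]
-    → [510]
dup  → [510, 510]
swap → [510, 510]
over → [510, 510, 510]
drop → [510, 510]
mod  → [0]
6    → [0, 6]
over → [0, 6, 0]
rot  → [6, 0, 0]
+    → [6, 0]
41   → [6, 0, 41]

[6, 0, 41]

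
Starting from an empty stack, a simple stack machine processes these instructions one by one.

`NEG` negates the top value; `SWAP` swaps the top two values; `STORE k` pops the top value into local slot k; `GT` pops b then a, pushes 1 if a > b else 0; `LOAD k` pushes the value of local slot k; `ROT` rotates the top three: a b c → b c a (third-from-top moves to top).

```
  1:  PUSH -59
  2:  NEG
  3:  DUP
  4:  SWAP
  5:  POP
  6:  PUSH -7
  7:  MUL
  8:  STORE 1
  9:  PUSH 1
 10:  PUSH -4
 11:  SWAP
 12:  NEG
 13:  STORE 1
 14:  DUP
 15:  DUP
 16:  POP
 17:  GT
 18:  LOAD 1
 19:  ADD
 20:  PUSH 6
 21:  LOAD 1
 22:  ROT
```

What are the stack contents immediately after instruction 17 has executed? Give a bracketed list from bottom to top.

[0]

PUSH -59 -> [-59]
NEG      -> [59]
DUP      -> [59, 59]
SWAP     -> [59, 59]
POP      -> [59]
PUSH -7  -> [59, -7]
MUL      -> [-413]
STORE 1  -> []
PUSH 1   -> [1]
PUSH -4  -> [1, -4]
SWAP     -> [-4, 1]
NEG      -> [-4, -1]
STORE 1  -> [-4]
DUP      -> [-4, -4]
DUP      -> [-4, -4, -4]
POP      -> [-4, -4]
GT       -> [0]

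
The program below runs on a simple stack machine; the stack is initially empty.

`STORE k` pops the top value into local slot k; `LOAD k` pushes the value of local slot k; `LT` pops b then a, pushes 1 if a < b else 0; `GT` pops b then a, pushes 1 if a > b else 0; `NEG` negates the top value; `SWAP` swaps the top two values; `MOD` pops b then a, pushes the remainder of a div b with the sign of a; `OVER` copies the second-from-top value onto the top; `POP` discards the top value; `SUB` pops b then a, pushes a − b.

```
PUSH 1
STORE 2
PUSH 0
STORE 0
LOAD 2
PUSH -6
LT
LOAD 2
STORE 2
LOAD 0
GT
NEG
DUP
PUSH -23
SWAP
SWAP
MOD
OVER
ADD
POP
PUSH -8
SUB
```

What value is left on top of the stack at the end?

PUSH 1   -> [1]
STORE 2  -> []
PUSH 0   -> [0]
STORE 0  -> []
LOAD 2   -> [1]
PUSH -6  -> [1, -6]
LT       -> [0]
LOAD 2   -> [0, 1]
STORE 2  -> [0]
LOAD 0   -> [0, 0]
GT       -> [0]
NEG      -> [0]
DUP      -> [0, 0]
PUSH -23 -> [0, 0, -23]
SWAP     -> [0, -23, 0]
SWAP     -> [0, 0, -23]
MOD      -> [0, 0]
OVER     -> [0, 0, 0]
ADD      -> [0, 0]
POP      -> [0]
PUSH -8  -> [0, -8]
SUB      -> [8]

8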